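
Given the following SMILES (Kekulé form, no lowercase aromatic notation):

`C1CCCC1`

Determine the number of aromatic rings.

The SMILES encodes a five-membered saturated carbon ring.
The 5-membered ring has only sp³ atoms, so it is not fully conjugated — not aromatic (cyclopentane).

0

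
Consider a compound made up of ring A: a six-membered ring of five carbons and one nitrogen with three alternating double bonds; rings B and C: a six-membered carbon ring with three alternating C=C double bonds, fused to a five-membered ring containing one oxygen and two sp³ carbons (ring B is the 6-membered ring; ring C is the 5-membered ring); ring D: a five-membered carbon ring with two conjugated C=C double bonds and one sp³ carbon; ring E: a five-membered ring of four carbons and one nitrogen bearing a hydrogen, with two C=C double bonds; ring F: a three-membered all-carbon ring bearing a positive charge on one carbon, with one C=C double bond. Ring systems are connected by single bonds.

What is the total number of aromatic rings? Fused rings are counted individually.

4

Ring A is fully conjugated (every ring atom contributes a p orbital); 3 ring double bonds give 6 π electrons. That satisfies 4n+2 with n=1, so ring A is aromatic (pyridine).
Ring B is fully conjugated (every ring atom contributes a p orbital); 3 ring double bonds give 6 π electrons. 6 = 4(1)+2, so ring B is aromatic (benzene ring).
Ring C has two sp³ carbons, so it is not fully conjugated — not aromatic (oxolane ring).
Ring D has one sp³ carbon, so it is not fully conjugated — not aromatic (cyclopentadiene).
Ring E has a continuous p-orbital overlap around the ring; 2 ring double bonds (4 π electrons) plus a heteroatom lone pair (2) give 6 π electrons. 6 = 4(1)+2, so ring E is aromatic (pyrrole).
Ring F is fully conjugated (every ring atom contributes a p orbital); 1 ring double bond (2 π electrons) plus the carbocation's empty p orbital (0, but keeps the ring conjugated) give 2 π electrons. Since 2 = 4n+2 (n=0), ring F is aromatic (cyclopropenyl cation).
Aromatic: A, B, E, F. Total: 4.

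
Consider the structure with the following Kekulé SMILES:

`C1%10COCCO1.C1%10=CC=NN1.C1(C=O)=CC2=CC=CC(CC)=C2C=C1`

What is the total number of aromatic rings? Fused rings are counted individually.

The SMILES encodes a six-membered saturated ring with oxygens at positions 1 and 4; a five-membered ring with two adjacent nitrogens (one bearing H, one in a double bond) and two double bonds; two fused six-membered carbon rings, each with three alternating C=C double bonds.
The 6-membered ring with two oxygens (1,4) has only sp³ atoms, so it is not fully conjugated — not aromatic (1,4-dioxane).
The 5-membered ring with two adjacent nitrogens (one N–H, one =N–) is planar and fully conjugated; 2 ring double bonds (4 π electrons) plus a heteroatom lone pair (2) give 6 π electrons. Since 6 = 4n+2 (n=1), it is aromatic (pyrazole).
The fused 6/6-membered bicyclic is a single π system with 10 sp² atoms and 10 π electrons from ring double bonds. 10 = 4(2)+2, so the system is aromatic and both rings count as aromatic (naphthalene).
3 of the 4 rings are aromatic. Total: 3.

3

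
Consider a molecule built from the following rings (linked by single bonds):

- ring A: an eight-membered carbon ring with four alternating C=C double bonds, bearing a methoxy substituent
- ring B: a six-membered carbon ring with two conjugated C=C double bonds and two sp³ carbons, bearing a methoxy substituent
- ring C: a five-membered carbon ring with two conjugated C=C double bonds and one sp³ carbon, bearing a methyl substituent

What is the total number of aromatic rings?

Ring A has only sp² ring atoms; a planar conformation would have a fully conjugated π system of 8 electrons. But 8 = 4(2), which is 4n not 4n+2, so ring A is not aromatic (cyclooctatetraene) — cyclooctatetraene distorts into a non-planar tub to avoid antiaromaticity.
Ring B has two sp³ carbons, so it is not fully conjugated — not aromatic (1,3-cyclohexadiene).
Ring C has one sp³ carbon, so it is not fully conjugated — not aromatic (cyclopentadiene).
No ring is aromatic. Total: 0.

0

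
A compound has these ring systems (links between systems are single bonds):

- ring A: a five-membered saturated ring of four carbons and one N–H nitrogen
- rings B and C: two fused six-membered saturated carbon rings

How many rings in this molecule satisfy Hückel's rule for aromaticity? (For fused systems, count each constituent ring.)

0

Ring A has only sp³ atoms, so it is not fully conjugated — not aromatic (pyrrolidine).
Ring B has only sp³ atoms, so it is not fully conjugated — not aromatic (cyclohexane ring).
Ring C has only sp³ atoms, so it is not fully conjugated — not aromatic (cyclohexane ring).
No ring is aromatic. Total: 0.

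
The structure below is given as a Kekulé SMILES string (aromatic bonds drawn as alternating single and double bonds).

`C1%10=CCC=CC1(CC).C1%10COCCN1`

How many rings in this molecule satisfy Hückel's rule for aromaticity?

The SMILES encodes a six-membered carbon ring with two isolated C=C double bonds and two sp³ carbons; a six-membered saturated ring with an oxygen and an N–H nitrogen at positions 1 and 4.
The 6-membered ring has two sp³ carbons, so it is not fully conjugated — not aromatic (1,4-cyclohexadiene).
The 6-membered ring with one oxygen and one N–H (1,4) has only sp³ atoms, so it is not fully conjugated — not aromatic (morpholine).
None of the rings are aromatic. Total: 0.

0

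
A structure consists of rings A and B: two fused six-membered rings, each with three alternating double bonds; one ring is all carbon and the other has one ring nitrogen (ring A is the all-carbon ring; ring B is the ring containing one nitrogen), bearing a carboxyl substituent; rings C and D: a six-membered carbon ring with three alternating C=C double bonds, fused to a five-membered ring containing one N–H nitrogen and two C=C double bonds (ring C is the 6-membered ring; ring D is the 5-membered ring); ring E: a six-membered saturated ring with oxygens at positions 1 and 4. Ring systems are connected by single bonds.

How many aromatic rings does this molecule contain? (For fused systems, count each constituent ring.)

4

Rings A and B form a fused bicyclic system (with one nitrogen) with 10 sp² atoms and 10 π electrons from ring double bonds. 10 = 4(2)+2, so the system is aromatic and both rings count as aromatic (quinoline).
Rings C and D form a fused bicyclic system (with one N–H) with 9 sp² atoms and 10 π electrons from ring double bonds plus a heteroatom lone pair. 10 = 4(2)+2, so the system is aromatic and both rings count as aromatic (indole).
Ring E has only sp³ atoms, so it is not fully conjugated — not aromatic (1,4-dioxane).
Aromatic: A, B, C, D. Total: 4.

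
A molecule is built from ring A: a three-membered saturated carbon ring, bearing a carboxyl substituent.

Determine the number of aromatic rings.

Ring A has only sp³ atoms, so it is not fully conjugated — not aromatic (cyclopropane).

0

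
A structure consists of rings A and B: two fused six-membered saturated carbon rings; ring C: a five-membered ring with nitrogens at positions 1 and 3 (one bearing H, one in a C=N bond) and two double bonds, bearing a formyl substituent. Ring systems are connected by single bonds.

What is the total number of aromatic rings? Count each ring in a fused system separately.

Ring A has only sp³ atoms, so it is not fully conjugated — not aromatic (cyclohexane ring).
Ring B has only sp³ atoms, so it is not fully conjugated — not aromatic (cyclohexane ring).
Ring C is planar and fully conjugated; 2 ring double bonds (4 π electrons) plus a heteroatom lone pair (2) give 6 π electrons. 6 = 4(1)+2, so ring C is aromatic (imidazole).
Aromatic: C. Total: 1.

1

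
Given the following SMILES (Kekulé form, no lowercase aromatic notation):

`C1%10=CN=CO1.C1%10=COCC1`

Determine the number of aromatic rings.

The SMILES encodes a five-membered ring with an oxygen at position 1 and a nitrogen at position 3 (in a C=N bond), with two double bonds; a five-membered ring of four carbons and one oxygen, with one C=C double bond and two sp³ carbons.
The 5-membered ring with one oxygen and one =N– is planar and fully conjugated; 2 ring double bonds (4 π electrons) plus a heteroatom lone pair (2) give 6 π electrons. That satisfies 4n+2 with n=1, so it is aromatic (oxazole).
The 5-membered ring with one oxygen has two sp³ carbons, so it is not fully conjugated — not aromatic (2,3-dihydrofuran).
1 of the 2 rings is aromatic. Total: 1.

1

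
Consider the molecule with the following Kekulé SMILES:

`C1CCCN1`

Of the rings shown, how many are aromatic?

The SMILES encodes a five-membered saturated ring of four carbons and one N–H nitrogen.
The 5-membered ring with one N–H has only sp³ atoms, so it is not fully conjugated — not aromatic (pyrrolidine).

0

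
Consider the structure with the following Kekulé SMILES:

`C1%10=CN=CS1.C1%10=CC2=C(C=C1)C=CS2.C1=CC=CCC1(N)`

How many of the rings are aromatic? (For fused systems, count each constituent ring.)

3

The SMILES encodes a five-membered ring with a sulfur at position 1 and a nitrogen at position 3 (in a C=N bond), with two double bonds; a six-membered carbon ring with three alternating C=C double bonds, fused to a five-membered ring containing one sulfur and two C=C double bonds; a six-membered carbon ring with two conjugated C=C double bonds and two sp³ carbons.
The 5-membered ring with one sulfur and one =N– is planar and fully conjugated; 2 ring double bonds (4 π electrons) plus a heteroatom lone pair (2) give 6 π electrons. 6 = 4(1)+2, so it is aromatic (thiazole).
The fused 6/5-membered bicyclic (with one sulfur) is a single π system with 9 sp² atoms and 10 π electrons from ring double bonds plus a heteroatom lone pair. 10 = 4(2)+2, so the system is aromatic and both rings count as aromatic (benzothiophene).
The 6-membered ring has two sp³ carbons, so it is not fully conjugated — not aromatic (1,3-cyclohexadiene).
3 of the 4 rings are aromatic. Total: 3.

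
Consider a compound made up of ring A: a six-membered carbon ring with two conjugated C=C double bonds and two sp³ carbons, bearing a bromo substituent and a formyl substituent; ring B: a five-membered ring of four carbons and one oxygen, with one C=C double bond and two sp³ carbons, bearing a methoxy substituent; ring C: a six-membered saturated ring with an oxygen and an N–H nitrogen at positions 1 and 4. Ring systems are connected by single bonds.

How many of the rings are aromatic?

0

Ring A has two sp³ carbons, so it is not fully conjugated — not aromatic (1,3-cyclohexadiene).
Ring B has two sp³ carbons, so it is not fully conjugated — not aromatic (2,3-dihydrofuran).
Ring C has only sp³ atoms, so it is not fully conjugated — not aromatic (morpholine).
No ring is aromatic. Total: 0.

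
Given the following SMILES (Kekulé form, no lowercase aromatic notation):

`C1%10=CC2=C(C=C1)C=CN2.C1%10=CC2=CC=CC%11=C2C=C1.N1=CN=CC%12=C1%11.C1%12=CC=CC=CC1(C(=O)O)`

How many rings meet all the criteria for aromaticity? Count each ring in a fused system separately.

5

The SMILES encodes a six-membered carbon ring with three alternating C=C double bonds, fused to a five-membered ring containing one N–H nitrogen and two C=C double bonds; two fused six-membered carbon rings, each with three alternating C=C double bonds; a six-membered ring with nitrogens at positions 1 and 3 and three alternating double bonds; a seven-membered carbon ring with three C=C double bonds and one sp³ carbon.
The fused 6/5-membered bicyclic (with one N–H) is a single π system with 9 sp² atoms and 10 π electrons from ring double bonds plus a heteroatom lone pair. 10 = 4(2)+2, so the system is aromatic and both rings count as aromatic (indole).
The fused 6/6-membered bicyclic is a single π system with 10 sp² atoms and 10 π electrons from ring double bonds. 10 = 4(2)+2, so the system is aromatic and both rings count as aromatic (naphthalene).
The 6-membered ring with two nitrogens (1,3) is fully conjugated (every ring atom contributes a p orbital); 3 ring double bonds give 6 π electrons. That satisfies 4n+2 with n=1, so it is aromatic (pyrimidine).
The 7-membered ring has one sp³ carbon, so it is not fully conjugated — not aromatic (cycloheptatriene).
5 of the 6 rings are aromatic. Total: 5.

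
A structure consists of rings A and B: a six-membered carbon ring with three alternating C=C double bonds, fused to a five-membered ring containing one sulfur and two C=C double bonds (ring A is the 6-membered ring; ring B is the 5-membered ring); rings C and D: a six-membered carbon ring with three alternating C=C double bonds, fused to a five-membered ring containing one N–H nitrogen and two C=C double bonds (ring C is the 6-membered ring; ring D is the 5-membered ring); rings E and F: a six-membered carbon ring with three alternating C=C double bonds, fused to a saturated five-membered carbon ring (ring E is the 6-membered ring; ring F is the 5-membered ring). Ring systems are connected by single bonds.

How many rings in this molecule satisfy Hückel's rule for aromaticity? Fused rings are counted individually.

Rings A and B form a fused bicyclic system (with one sulfur) with 9 sp² atoms and 10 π electrons from ring double bonds plus a heteroatom lone pair. 10 = 4(2)+2, so the system is aromatic and both rings count as aromatic (benzothiophene).
Rings C and D form a fused bicyclic system (with one N–H) with 9 sp² atoms and 10 π electrons from ring double bonds plus a heteroatom lone pair. 10 = 4(2)+2, so the system is aromatic and both rings count as aromatic (indole).
Ring E is fully conjugated (every ring atom contributes a p orbital); 3 ring double bonds give 6 π electrons. That satisfies 4n+2 with n=1, so ring E is aromatic (benzene ring).
Ring F has three sp³ carbons, so it is not fully conjugated — not aromatic (cyclopentane ring).
Aromatic: A, B, C, D, E. Total: 5.

5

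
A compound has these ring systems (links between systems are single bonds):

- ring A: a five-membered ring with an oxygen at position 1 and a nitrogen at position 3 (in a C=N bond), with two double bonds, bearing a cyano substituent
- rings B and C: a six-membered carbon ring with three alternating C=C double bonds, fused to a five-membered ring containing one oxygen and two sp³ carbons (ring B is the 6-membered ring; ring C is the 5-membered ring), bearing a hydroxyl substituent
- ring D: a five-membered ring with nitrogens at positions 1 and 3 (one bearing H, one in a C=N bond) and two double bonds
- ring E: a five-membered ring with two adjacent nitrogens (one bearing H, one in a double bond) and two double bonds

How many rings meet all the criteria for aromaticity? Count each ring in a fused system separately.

4

Ring A has a continuous p-orbital overlap around the ring; 2 ring double bonds (4 π electrons) plus a heteroatom lone pair (2) give 6 π electrons. Since 6 = 4n+2 (n=1), ring A is aromatic (oxazole).
Ring B is planar and fully conjugated; 3 ring double bonds give 6 π electrons. Since 6 = 4n+2 (n=1), ring B is aromatic (benzene ring).
Ring C has two sp³ carbons, so it is not fully conjugated — not aromatic (oxolane ring).
Ring D is fully conjugated (every ring atom contributes a p orbital); 2 ring double bonds (4 π electrons) plus a heteroatom lone pair (2) give 6 π electrons. Since 6 = 4n+2 (n=1), ring D is aromatic (imidazole).
Ring E has a continuous p-orbital overlap around the ring; 2 ring double bonds (4 π electrons) plus a heteroatom lone pair (2) give 6 π electrons. 6 = 4(1)+2, so ring E is aromatic (pyrazole).
Aromatic: A, B, D, E. Total: 4.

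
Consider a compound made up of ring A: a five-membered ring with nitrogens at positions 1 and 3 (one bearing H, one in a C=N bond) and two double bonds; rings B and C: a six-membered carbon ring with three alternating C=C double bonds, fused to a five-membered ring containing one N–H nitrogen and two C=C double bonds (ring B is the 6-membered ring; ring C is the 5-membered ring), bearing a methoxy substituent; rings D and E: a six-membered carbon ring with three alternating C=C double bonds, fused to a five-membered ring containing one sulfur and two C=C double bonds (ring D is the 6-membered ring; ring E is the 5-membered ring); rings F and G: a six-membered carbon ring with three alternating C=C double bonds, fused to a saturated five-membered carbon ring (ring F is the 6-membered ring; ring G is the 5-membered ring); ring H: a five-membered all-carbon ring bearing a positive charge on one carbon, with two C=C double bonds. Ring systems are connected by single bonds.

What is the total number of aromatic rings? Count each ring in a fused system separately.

6

Ring A has a continuous p-orbital overlap around the ring; 2 ring double bonds (4 π electrons) plus a heteroatom lone pair (2) give 6 π electrons. Since 6 = 4n+2 (n=1), ring A is aromatic (imidazole).
Rings B and C form a fused bicyclic system (with one N–H) with 9 sp² atoms and 10 π electrons from ring double bonds plus a heteroatom lone pair. 10 = 4(2)+2, so the system is aromatic and both rings count as aromatic (indole).
Rings D and E form a fused bicyclic system (with one sulfur) with 9 sp² atoms and 10 π electrons from ring double bonds plus a heteroatom lone pair. 10 = 4(2)+2, so the system is aromatic and both rings count as aromatic (benzothiophene).
Ring F is planar and fully conjugated; 3 ring double bonds give 6 π electrons. That satisfies 4n+2 with n=1, so ring F is aromatic (benzene ring).
Ring G has three sp³ carbons, so it is not fully conjugated — not aromatic (cyclopentane ring).
Ring H has only sp² ring atoms; a planar conformation would have a fully conjugated π system of 4 electrons. But 4 = 4(1), which is 4n not 4n+2, so ring H is not aromatic (cyclopentadienyl cation).
Aromatic: A, B, C, D, E, F. Total: 6.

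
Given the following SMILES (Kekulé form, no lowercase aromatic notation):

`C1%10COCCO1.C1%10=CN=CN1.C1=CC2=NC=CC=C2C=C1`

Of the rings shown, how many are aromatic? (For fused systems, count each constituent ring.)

3

The SMILES encodes a six-membered saturated ring with oxygens at positions 1 and 4; a five-membered ring with nitrogens at positions 1 and 3 (one bearing H, one in a C=N bond) and two double bonds; two fused six-membered rings, each with three alternating double bonds; one ring is all carbon and the other has one ring nitrogen.
The 6-membered ring with two oxygens (1,4) has only sp³ atoms, so it is not fully conjugated — not aromatic (1,4-dioxane).
The 5-membered ring with two nitrogens (one N–H, one =N–) is fully conjugated (every ring atom contributes a p orbital); 2 ring double bonds (4 π electrons) plus a heteroatom lone pair (2) give 6 π electrons. Since 6 = 4n+2 (n=1), it is aromatic (imidazole).
The fused 6/6-membered bicyclic (with one nitrogen) is a single π system with 10 sp² atoms and 10 π electrons from ring double bonds. 10 = 4(2)+2, so the system is aromatic and both rings count as aromatic (quinoline).
3 of the 4 rings are aromatic. Total: 3.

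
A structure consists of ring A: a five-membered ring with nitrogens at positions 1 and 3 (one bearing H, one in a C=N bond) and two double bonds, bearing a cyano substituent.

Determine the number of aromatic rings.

Ring A is fully conjugated (every ring atom contributes a p orbital); 2 ring double bonds (4 π electrons) plus a heteroatom lone pair (2) give 6 π electrons. 6 = 4(1)+2, so ring A is aromatic (imidazole).

1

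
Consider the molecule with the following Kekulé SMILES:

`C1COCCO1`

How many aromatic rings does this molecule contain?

0

The SMILES encodes a six-membered saturated ring with oxygens at positions 1 and 4.
The 6-membered ring with two oxygens (1,4) has only sp³ atoms, so it is not fully conjugated — not aromatic (1,4-dioxane).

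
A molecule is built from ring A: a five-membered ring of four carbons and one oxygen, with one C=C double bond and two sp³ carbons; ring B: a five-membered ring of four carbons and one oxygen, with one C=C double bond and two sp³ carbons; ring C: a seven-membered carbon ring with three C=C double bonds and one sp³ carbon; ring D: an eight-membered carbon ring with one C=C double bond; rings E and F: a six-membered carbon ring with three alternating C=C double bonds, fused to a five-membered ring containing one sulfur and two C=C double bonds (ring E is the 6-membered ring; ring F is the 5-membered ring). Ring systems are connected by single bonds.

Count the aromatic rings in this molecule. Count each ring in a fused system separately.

2

Ring A has two sp³ carbons, so it is not fully conjugated — not aromatic (2,3-dihydrofuran).
Ring B has two sp³ carbons, so it is not fully conjugated — not aromatic (2,3-dihydrofuran).
Ring C has one sp³ carbon, so it is not fully conjugated — not aromatic (cycloheptatriene).
Ring D has six sp³ carbons, so it is not fully conjugated — not aromatic (cyclooctene).
Rings E and F form a fused bicyclic system (with one sulfur) with 9 sp² atoms and 10 π electrons from ring double bonds plus a heteroatom lone pair. 10 = 4(2)+2, so the system is aromatic and both rings count as aromatic (benzothiophene).
Aromatic: E, F. Total: 2.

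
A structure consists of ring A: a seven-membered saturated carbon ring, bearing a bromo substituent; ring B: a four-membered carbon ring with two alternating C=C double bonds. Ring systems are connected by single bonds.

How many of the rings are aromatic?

0

Ring A has only sp³ atoms, so it is not fully conjugated — not aromatic (cycloheptane).
Ring B has only sp² ring atoms; a planar conformation would have a fully conjugated π system of 4 electrons. But 4 = 4(1), which is 4n not 4n+2, so ring B is not aromatic (cyclobutadiene) — cyclobutadiene is antiaromatic and distorts to a rectangle.
No ring is aromatic. Total: 0.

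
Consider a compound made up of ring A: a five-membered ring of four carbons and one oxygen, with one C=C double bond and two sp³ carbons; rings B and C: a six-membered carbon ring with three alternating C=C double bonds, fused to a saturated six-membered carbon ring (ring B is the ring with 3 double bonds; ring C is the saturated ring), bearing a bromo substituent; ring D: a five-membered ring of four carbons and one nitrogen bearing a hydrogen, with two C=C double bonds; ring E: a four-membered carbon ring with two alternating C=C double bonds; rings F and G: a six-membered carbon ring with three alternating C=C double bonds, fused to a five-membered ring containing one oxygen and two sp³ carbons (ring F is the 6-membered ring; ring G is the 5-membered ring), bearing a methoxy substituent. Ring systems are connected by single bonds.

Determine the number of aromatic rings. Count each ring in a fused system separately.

Ring A has two sp³ carbons, so it is not fully conjugated — not aromatic (2,3-dihydrofuran).
Ring B is fully conjugated (every ring atom contributes a p orbital); 3 ring double bonds give 6 π electrons. 6 = 4(1)+2, so ring B is aromatic (benzene ring).
Ring C has four sp³ carbons, so it is not fully conjugated — not aromatic (cyclohexane ring).
Ring D is fully conjugated (every ring atom contributes a p orbital); 2 ring double bonds (4 π electrons) plus a heteroatom lone pair (2) give 6 π electrons. 6 = 4(1)+2, so ring D is aromatic (pyrrole).
Ring E has only sp² ring atoms; a planar conformation would have a fully conjugated π system of 4 electrons. But 4 = 4(1), which is 4n not 4n+2, so ring E is not aromatic (cyclobutadiene) — cyclobutadiene is antiaromatic and distorts to a rectangle.
Ring F is fully conjugated (every ring atom contributes a p orbital); 3 ring double bonds give 6 π electrons. Since 6 = 4n+2 (n=1), ring F is aromatic (benzene ring).
Ring G has two sp³ carbons, so it is not fully conjugated — not aromatic (oxolane ring).
Aromatic: B, D, F. Total: 3.

3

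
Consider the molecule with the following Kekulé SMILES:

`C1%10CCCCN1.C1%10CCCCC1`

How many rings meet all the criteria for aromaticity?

0

The SMILES encodes a six-membered saturated ring of five carbons and one N–H nitrogen; a six-membered saturated carbon ring.
The 6-membered ring with one N–H has only sp³ atoms, so it is not fully conjugated — not aromatic (piperidine).
The 6-membered ring has only sp³ atoms, so it is not fully conjugated — not aromatic (cyclohexane).
None of the rings are aromatic. Total: 0.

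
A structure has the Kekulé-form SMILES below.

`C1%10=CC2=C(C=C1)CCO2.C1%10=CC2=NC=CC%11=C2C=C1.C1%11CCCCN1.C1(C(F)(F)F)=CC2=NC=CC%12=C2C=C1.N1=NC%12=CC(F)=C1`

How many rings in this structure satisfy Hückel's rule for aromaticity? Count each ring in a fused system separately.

6

The SMILES encodes a six-membered carbon ring with three alternating C=C double bonds, fused to a five-membered ring containing one oxygen and two sp³ carbons; two fused six-membered rings, each with three alternating double bonds; one ring is all carbon and the other has one ring nitrogen; a six-membered saturated ring of five carbons and one N–H nitrogen; two fused six-membered rings, each with three alternating double bonds; one ring is all carbon and the other has one ring nitrogen; a six-membered ring with two adjacent nitrogens and three alternating double bonds.
The 6-membered ring has a continuous p-orbital overlap around the ring; 3 ring double bonds give 6 π electrons. Since 6 = 4n+2 (n=1), it is aromatic (benzene ring).
The 5-membered ring with one oxygen has two sp³ carbons, so it is not fully conjugated — not aromatic (oxolane ring).
The fused 6/6-membered bicyclic (with one nitrogen) is a single π system with 10 sp² atoms and 10 π electrons from ring double bonds. 10 = 4(2)+2, so the system is aromatic and both rings count as aromatic (quinoline).
The 6-membered ring with one N–H has only sp³ atoms, so it is not fully conjugated — not aromatic (piperidine).
The fused 6/6-membered bicyclic (with one nitrogen) is a single π system with 10 sp² atoms and 10 π electrons from ring double bonds. 10 = 4(2)+2, so the system is aromatic and both rings count as aromatic (quinoline).
The 6-membered ring with two nitrogens (1,2) is planar and fully conjugated; 3 ring double bonds give 6 π electrons. Since 6 = 4n+2 (n=1), it is aromatic (pyridazine).
6 of the 8 rings are aromatic. Total: 6.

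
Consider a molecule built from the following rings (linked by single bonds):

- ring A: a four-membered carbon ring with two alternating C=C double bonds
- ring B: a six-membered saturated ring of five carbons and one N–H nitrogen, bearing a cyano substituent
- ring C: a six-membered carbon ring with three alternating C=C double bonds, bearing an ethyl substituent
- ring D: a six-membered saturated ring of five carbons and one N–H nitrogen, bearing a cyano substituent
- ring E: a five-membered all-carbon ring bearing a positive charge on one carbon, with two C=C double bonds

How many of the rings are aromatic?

Ring A has only sp² ring atoms; a planar conformation would have a fully conjugated π system of 4 electrons. But 4 = 4(1), which is 4n not 4n+2, so ring A is not aromatic (cyclobutadiene) — cyclobutadiene is antiaromatic and distorts to a rectangle.
Ring B has only sp³ atoms, so it is not fully conjugated — not aromatic (piperidine).
Ring C is fully conjugated (every ring atom contributes a p orbital); 3 ring double bonds give 6 π electrons. 6 = 4(1)+2, so ring C is aromatic (benzene).
Ring D has only sp³ atoms, so it is not fully conjugated — not aromatic (piperidine).
Ring E has only sp² ring atoms; a planar conformation would have a fully conjugated π system of 4 electrons. But 4 = 4(1), which is 4n not 4n+2, so ring E is not aromatic (cyclopentadienyl cation).
Aromatic: C. Total: 1.

1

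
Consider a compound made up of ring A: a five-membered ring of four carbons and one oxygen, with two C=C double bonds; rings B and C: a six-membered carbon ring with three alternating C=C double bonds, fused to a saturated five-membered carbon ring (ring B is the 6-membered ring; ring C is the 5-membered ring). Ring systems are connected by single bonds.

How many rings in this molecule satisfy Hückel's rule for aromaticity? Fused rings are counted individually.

Ring A is fully conjugated (every ring atom contributes a p orbital); 2 ring double bonds (4 π electrons) plus a heteroatom lone pair (2) give 6 π electrons. 6 = 4(1)+2, so ring A is aromatic (furan).
Ring B has a continuous p-orbital overlap around the ring; 3 ring double bonds give 6 π electrons. That satisfies 4n+2 with n=1, so ring B is aromatic (benzene ring).
Ring C has three sp³ carbons, so it is not fully conjugated — not aromatic (cyclopentane ring).
Aromatic: A, B. Total: 2.

2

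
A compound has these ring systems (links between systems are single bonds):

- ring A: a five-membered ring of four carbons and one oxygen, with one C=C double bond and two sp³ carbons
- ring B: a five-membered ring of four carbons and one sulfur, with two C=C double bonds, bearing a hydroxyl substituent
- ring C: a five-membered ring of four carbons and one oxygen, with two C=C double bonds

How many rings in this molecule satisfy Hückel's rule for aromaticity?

2

Ring A has two sp³ carbons, so it is not fully conjugated — not aromatic (2,3-dihydrofuran).
Ring B is fully conjugated (every ring atom contributes a p orbital); 2 ring double bonds (4 π electrons) plus a heteroatom lone pair (2) give 6 π electrons. 6 = 4(1)+2, so ring B is aromatic (thiophene).
Ring C is fully conjugated (every ring atom contributes a p orbital); 2 ring double bonds (4 π electrons) plus a heteroatom lone pair (2) give 6 π electrons. 6 = 4(1)+2, so ring C is aromatic (furan).
Aromatic: B, C. Total: 2.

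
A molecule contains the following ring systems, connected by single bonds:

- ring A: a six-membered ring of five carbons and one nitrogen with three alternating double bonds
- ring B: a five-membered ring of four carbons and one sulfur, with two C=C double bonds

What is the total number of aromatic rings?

Ring A has a continuous p-orbital overlap around the ring; 3 ring double bonds give 6 π electrons. That satisfies 4n+2 with n=1, so ring A is aromatic (pyridine).
Ring B is fully conjugated (every ring atom contributes a p orbital); 2 ring double bonds (4 π electrons) plus a heteroatom lone pair (2) give 6 π electrons. That satisfies 4n+2 with n=1, so ring B is aromatic (thiophene).
Aromatic: A, B. Total: 2.

2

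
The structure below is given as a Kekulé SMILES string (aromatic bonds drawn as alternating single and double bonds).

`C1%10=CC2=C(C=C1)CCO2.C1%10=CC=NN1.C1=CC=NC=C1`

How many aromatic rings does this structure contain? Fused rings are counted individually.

The SMILES encodes a six-membered carbon ring with three alternating C=C double bonds, fused to a five-membered ring containing one oxygen and two sp³ carbons; a five-membered ring with two adjacent nitrogens (one bearing H, one in a double bond) and two double bonds; a six-membered ring of five carbons and one nitrogen with three alternating double bonds.
The 6-membered ring is planar and fully conjugated; 3 ring double bonds give 6 π electrons. That satisfies 4n+2 with n=1, so it is aromatic (benzene ring).
The 5-membered ring with one oxygen has two sp³ carbons, so it is not fully conjugated — not aromatic (oxolane ring).
The 5-membered ring with two adjacent nitrogens (one N–H, one =N–) is fully conjugated (every ring atom contributes a p orbital); 2 ring double bonds (4 π electrons) plus a heteroatom lone pair (2) give 6 π electrons. 6 = 4(1)+2, so it is aromatic (pyrazole).
The 6-membered ring with one nitrogen is fully conjugated (every ring atom contributes a p orbital); 3 ring double bonds give 6 π electrons. That satisfies 4n+2 with n=1, so it is aromatic (pyridine).
3 of the 4 rings are aromatic. Total: 3.

3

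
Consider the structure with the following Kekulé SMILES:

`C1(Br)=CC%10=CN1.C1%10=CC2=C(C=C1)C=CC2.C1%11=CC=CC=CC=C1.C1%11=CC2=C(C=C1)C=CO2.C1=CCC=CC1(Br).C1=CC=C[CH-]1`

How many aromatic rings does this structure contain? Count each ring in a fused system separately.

5

The SMILES encodes a five-membered ring of four carbons and one nitrogen bearing a hydrogen, with two C=C double bonds; a six-membered carbon ring with three alternating C=C double bonds, fused to a five-membered carbon ring containing one C=C double bond and one sp³ carbon; an eight-membered carbon ring with four alternating C=C double bonds; a six-membered carbon ring with three alternating C=C double bonds, fused to a five-membered ring containing one oxygen and two C=C double bonds; a six-membered carbon ring with two isolated C=C double bonds and two sp³ carbons; a five-membered all-carbon ring bearing a negative charge on one carbon, with two C=C double bonds.
The 5-membered ring with one N–H is fully conjugated (every ring atom contributes a p orbital); 2 ring double bonds (4 π electrons) plus a heteroatom lone pair (2) give 6 π electrons. Since 6 = 4n+2 (n=1), it is aromatic (pyrrole).
The 6-membered ring is fully conjugated (every ring atom contributes a p orbital); 3 ring double bonds give 6 π electrons. 6 = 4(1)+2, so it is aromatic (benzene ring).
The 5-membered ring has one sp³ carbon, so it is not fully conjugated — not aromatic (cyclopentene ring).
The 8-membered ring has only sp² ring atoms; a planar conformation would have a fully conjugated π system of 8 electrons. But 8 = 4(2), which is 4n not 4n+2, so it is not aromatic (cyclooctatetraene) — cyclooctatetraene distorts into a non-planar tub to avoid antiaromaticity.
The fused 6/5-membered bicyclic (with one oxygen) is a single π system with 9 sp² atoms and 10 π electrons from ring double bonds plus a heteroatom lone pair. 10 = 4(2)+2, so the system is aromatic and both rings count as aromatic (benzofuran).
The second 6-membered ring has two sp³ carbons, so it is not fully conjugated — not aromatic (1,4-cyclohexadiene).
The second 5-membered ring has a continuous p-orbital overlap around the ring; 2 ring double bonds (4 π electrons) plus the carbanion lone pair (2) give 6 π electrons. That satisfies 4n+2 with n=1, so it is aromatic (cyclopentadienyl anion).
5 of the 8 rings are aromatic. Total: 5.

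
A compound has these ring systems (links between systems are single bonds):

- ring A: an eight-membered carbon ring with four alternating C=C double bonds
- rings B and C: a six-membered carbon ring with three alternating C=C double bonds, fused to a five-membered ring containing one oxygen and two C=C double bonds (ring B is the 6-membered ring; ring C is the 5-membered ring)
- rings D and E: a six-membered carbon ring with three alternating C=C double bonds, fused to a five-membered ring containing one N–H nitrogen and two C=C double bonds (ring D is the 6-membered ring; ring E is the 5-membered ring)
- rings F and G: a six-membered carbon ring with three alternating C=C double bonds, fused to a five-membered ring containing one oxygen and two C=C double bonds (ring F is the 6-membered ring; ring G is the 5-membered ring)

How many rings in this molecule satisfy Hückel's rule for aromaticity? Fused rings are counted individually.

Ring A has only sp² ring atoms; a planar conformation would have a fully conjugated π system of 8 electrons. But 8 = 4(2), which is 4n not 4n+2, so ring A is not aromatic (cyclooctatetraene) — cyclooctatetraene distorts into a non-planar tub to avoid antiaromaticity.
Rings B and C form a fused bicyclic system (with one oxygen) with 9 sp² atoms and 10 π electrons from ring double bonds plus a heteroatom lone pair. 10 = 4(2)+2, so the system is aromatic and both rings count as aromatic (benzofuran).
Rings D and E form a fused bicyclic system (with one N–H) with 9 sp² atoms and 10 π electrons from ring double bonds plus a heteroatom lone pair. 10 = 4(2)+2, so the system is aromatic and both rings count as aromatic (indole).
Rings F and G form a fused bicyclic system (with one oxygen) with 9 sp² atoms and 10 π electrons from ring double bonds plus a heteroatom lone pair. 10 = 4(2)+2, so the system is aromatic and both rings count as aromatic (benzofuran).
Aromatic: B, C, D, E, F, G. Total: 6.

6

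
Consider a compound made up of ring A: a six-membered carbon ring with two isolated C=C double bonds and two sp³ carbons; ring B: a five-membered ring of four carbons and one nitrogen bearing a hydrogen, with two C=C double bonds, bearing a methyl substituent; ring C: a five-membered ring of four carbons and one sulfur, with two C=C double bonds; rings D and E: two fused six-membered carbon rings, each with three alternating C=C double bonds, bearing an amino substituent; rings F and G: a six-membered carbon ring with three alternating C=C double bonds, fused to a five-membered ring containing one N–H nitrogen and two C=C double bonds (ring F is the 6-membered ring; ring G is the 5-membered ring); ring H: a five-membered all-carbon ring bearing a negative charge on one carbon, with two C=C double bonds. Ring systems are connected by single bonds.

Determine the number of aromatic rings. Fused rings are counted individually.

7

Ring A has two sp³ carbons, so it is not fully conjugated — not aromatic (1,4-cyclohexadiene).
Ring B has a continuous p-orbital overlap around the ring; 2 ring double bonds (4 π electrons) plus a heteroatom lone pair (2) give 6 π electrons. Since 6 = 4n+2 (n=1), ring B is aromatic (pyrrole).
Ring C is fully conjugated (every ring atom contributes a p orbital); 2 ring double bonds (4 π electrons) plus a heteroatom lone pair (2) give 6 π electrons. 6 = 4(1)+2, so ring C is aromatic (thiophene).
Rings D and E form a fused bicyclic system with 10 sp² atoms and 10 π electrons from ring double bonds. 10 = 4(2)+2, so the system is aromatic and both rings count as aromatic (naphthalene).
Rings F and G form a fused bicyclic system (with one N–H) with 9 sp² atoms and 10 π electrons from ring double bonds plus a heteroatom lone pair. 10 = 4(2)+2, so the system is aromatic and both rings count as aromatic (indole).
Ring H is fully conjugated (every ring atom contributes a p orbital); 2 ring double bonds (4 π electrons) plus the carbanion lone pair (2) give 6 π electrons. 6 = 4(1)+2, so ring H is aromatic (cyclopentadienyl anion).
Aromatic: B, C, D, E, F, G, H. Total: 7.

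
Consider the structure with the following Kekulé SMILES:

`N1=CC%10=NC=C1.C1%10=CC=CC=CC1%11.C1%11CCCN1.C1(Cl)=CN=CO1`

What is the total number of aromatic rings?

The SMILES encodes a six-membered ring with nitrogens at positions 1 and 4 and three alternating double bonds; a seven-membered carbon ring with three C=C double bonds and one sp³ carbon; a five-membered saturated ring of four carbons and one N–H nitrogen; a five-membered ring with an oxygen at position 1 and a nitrogen at position 3 (in a C=N bond), with two double bonds.
The 6-membered ring with two nitrogens (1,4) is fully conjugated (every ring atom contributes a p orbital); 3 ring double bonds give 6 π electrons. Since 6 = 4n+2 (n=1), it is aromatic (pyrazine).
The 7-membered ring has one sp³ carbon, so it is not fully conjugated — not aromatic (cycloheptatriene).
The 5-membered ring with one N–H has only sp³ atoms, so it is not fully conjugated — not aromatic (pyrrolidine).
The 5-membered ring with one oxygen and one =N– is fully conjugated (every ring atom contributes a p orbital); 2 ring double bonds (4 π electrons) plus a heteroatom lone pair (2) give 6 π electrons. Since 6 = 4n+2 (n=1), it is aromatic (oxazole).
2 of the 4 rings are aromatic. Total: 2.

2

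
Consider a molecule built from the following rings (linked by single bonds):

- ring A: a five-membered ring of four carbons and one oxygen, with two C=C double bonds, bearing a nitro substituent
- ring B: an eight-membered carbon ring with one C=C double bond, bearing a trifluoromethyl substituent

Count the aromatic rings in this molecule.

1

Ring A is planar and fully conjugated; 2 ring double bonds (4 π electrons) plus a heteroatom lone pair (2) give 6 π electrons. Since 6 = 4n+2 (n=1), ring A is aromatic (furan).
Ring B has six sp³ carbons, so it is not fully conjugated — not aromatic (cyclooctene).
Aromatic: A. Total: 1.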